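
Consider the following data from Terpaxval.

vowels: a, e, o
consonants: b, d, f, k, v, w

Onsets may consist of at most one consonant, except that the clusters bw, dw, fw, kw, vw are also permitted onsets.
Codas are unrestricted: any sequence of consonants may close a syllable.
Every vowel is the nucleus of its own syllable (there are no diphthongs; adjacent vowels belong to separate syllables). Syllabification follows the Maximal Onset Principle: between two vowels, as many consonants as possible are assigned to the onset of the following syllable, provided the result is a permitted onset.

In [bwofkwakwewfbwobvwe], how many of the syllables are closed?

3

Nuclei (vowels): o, a, e, o, e → 5 syllables.
Between /o/ (V1) and /a/ (V2): /fkw/ splits as /f/ + /kw/ (/kw/ is the longest suffix that is a licit onset).
Between /a/ (V2) and /e/ (V3): /kw/ — entire cluster is a permitted onset → onset /kw/, coda ∅.
Between /e/ (V3) and /o/ (V4): /wfbw/ — longest licit onset from the right is /bw/, leaving /wf/ as coda.
Between /o/ (V4) and /e/ (V5): /bvw/ splits as /b/ + /vw/ (/vw/ is the longest suffix that is a licit onset).
Putting it together: bwof.kwa.kwewf.bwob.vwe.
Classifying each syllable: /bwof/ (closed), /kwa/ (open), /kwewf/ (closed), /bwob/ (closed), /vwe/ (open).
Closed syllables: 3.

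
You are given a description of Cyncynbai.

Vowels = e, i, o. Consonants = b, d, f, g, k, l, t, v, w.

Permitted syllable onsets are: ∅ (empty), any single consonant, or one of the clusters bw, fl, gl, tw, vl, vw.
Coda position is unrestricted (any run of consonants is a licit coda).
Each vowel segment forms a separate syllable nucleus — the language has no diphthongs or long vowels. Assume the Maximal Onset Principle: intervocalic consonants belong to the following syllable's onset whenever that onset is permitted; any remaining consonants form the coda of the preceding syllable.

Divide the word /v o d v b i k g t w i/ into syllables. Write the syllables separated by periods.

Vowels present: o, i, i; each is a nucleus, giving 3 syllables.
σ1/σ2 boundary: /dvb/; trying suffixes from longest down, /b/ is the first permitted one, so coda /dv/ | onset /b/.
σ2/σ3 boundary: /kgtw/ — longest licit onset from the right is /tw/, leaving /kg/ as coda.

vodv.bikg.twi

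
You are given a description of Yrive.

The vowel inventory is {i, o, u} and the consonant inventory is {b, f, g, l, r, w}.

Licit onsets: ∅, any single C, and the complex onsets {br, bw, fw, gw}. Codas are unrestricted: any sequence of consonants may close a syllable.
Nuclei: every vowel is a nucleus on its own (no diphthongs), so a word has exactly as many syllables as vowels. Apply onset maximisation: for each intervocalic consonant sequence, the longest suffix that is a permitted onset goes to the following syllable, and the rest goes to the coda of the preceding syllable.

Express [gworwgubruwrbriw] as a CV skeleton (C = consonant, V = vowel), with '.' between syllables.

The vowels are o, u, u, i — 4 nuclei, so 4 syllables.
Between /o/ (V1) and /u/ (V2): /rwg/; trying suffixes from longest down, /g/ is the first permitted one, so coda /rw/ | onset /g/.
Between /u/ (V2) and /u/ (V3): /br/ is a licit onset in full, so it all attaches to the next syllable.
Between /u/ (V3) and /i/ (V4): cluster /wrbr/ — the longest permitted-onset suffix is /br/; onset = /br/, preceding coda = /wr/.
So the parse is gworw.gu.bruwr.briw.
Mapping each syllable to C/V: /gworw/ → CCVCC, /gu/ → CV, /bruwr/ → CCVCC, /briw/ → CCVC.

CCVCC.CV.CCVCC.CCVC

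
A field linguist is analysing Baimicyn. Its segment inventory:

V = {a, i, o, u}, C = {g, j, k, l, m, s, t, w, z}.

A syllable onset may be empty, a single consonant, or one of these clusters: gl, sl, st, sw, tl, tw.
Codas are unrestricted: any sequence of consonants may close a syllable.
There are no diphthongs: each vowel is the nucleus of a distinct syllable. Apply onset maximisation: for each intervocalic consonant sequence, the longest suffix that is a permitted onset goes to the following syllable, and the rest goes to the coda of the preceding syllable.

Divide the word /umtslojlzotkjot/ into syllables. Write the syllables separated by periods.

Nuclei (vowels): u, o, o, o → 4 syllables.
σ1/σ2 boundary: cluster /mtsl/ — the longest permitted-onset suffix is /sl/; onset = /sl/, preceding coda = /mt/.
σ2/σ3 boundary: cluster /jlz/ — the longest permitted-onset suffix is /z/; onset = /z/, preceding coda = /jl/.
σ3/σ4 boundary: /tkj/ splits as /tk/ + /j/ (/j/ is the longest suffix that is a licit onset).

umt.slojl.zotk.jot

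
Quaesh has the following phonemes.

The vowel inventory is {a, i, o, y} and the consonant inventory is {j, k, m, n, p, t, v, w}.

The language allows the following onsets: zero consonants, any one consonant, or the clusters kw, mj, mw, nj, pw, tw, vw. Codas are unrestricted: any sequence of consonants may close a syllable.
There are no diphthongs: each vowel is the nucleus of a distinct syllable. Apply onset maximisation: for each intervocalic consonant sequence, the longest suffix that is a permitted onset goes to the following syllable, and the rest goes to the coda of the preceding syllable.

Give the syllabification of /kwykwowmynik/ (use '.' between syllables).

kwy.kwow.my.nik

Nuclei (vowels): y, o, y, i → 4 syllables.
Between /y/ (V1) and /o/ (V2): /kw/ is a licit onset in full, so it all attaches to the next syllable.
Between /o/ (V2) and /y/ (V3): /wm/ — longest licit onset from the right is /m/, leaving /w/ as coda.
Between /y/ (V3) and /i/ (V4): /n/ → onset of the next syllable (single consonants are always licit onsets).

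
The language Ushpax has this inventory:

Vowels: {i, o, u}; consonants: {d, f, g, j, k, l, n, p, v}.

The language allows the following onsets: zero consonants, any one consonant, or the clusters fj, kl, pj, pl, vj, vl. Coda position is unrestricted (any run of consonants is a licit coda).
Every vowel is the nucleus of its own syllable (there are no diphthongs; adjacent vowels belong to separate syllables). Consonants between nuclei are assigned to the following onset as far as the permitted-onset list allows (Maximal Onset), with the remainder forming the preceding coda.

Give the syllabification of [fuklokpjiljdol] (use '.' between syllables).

Vowels present: u, o, i, o; each is a nucleus, giving 4 syllables.
σ1/σ2 boundary: /kl/ is a licit onset in full, so it all attaches to the next syllable.
σ2/σ3 boundary: cluster /kpj/ — the longest permitted-onset suffix is /pj/; onset = /pj/, preceding coda = /k/.
σ3/σ4 boundary: cluster /ljd/ — the longest permitted-onset suffix is /d/; onset = /d/, preceding coda = /lj/.

fu.klok.pjilj.dol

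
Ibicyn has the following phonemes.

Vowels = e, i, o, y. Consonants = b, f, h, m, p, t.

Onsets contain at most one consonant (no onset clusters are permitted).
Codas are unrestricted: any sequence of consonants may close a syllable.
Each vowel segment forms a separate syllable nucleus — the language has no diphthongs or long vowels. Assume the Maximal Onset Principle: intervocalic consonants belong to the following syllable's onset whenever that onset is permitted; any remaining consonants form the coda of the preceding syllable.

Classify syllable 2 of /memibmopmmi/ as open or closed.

closed

The vowels are e, i, o, i — 4 nuclei, so 4 syllables.
Between /e/ (V1) and /i/ (V2): /m/ → onset of the next syllable (single consonants are always licit onsets).
Between /i/ (V2) and /o/ (V3): cluster /bm/ — the longest permitted-onset suffix is /m/; onset = /m/, preceding coda = /b/.
Between /o/ (V3) and /i/ (V4): /pmm/; trying suffixes from longest down, /m/ is the first permitted one, so coda /pm/ | onset /m/.
So the parse is me.mib.mopm.mi.
Syllable 2 is /mib/ with coda /b/, so it is closed.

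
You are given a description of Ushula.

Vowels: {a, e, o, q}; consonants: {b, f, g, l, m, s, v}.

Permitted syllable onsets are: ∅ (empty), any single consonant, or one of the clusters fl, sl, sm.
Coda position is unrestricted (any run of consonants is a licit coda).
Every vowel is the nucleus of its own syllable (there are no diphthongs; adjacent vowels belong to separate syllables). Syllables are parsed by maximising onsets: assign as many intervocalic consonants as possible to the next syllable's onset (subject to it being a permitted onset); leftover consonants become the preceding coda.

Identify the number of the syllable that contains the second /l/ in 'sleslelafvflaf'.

The vowels are e, e, a, a — 4 nuclei, so 4 syllables.
Between /e/ (V1) and /e/ (V2): /sl/ — entire cluster is a permitted onset → onset /sl/, coda ∅.
Between /e/ (V2) and /a/ (V3): just /l/ — single C goes to the following onset.
Between /a/ (V3) and /a/ (V4): cluster /fvfl/ — the longest permitted-onset suffix is /fl/; onset = /fl/, preceding coda = /fv/.
Result: sle.sle.lafv.flaf.
The second /l/ is in the onset of syllable 2 (/sle/).

2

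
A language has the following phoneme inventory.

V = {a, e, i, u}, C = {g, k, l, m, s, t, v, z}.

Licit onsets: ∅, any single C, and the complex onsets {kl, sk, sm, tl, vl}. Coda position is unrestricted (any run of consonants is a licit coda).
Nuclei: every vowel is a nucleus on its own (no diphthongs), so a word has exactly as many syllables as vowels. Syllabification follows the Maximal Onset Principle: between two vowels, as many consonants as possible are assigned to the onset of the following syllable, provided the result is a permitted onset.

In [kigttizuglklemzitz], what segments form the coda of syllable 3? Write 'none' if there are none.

Nuclei (vowels): i, i, u, e, i → 5 syllables.
Between /i/ (V1) and /i/ (V2): /gtt/ splits as /gt/ + /t/ (/t/ is the longest suffix that is a licit onset).
Between /i/ (V2) and /u/ (V3): /z/ → onset of the next syllable (single consonants are always licit onsets).
Between /u/ (V3) and /e/ (V4): /glkl/ splits as /gl/ + /kl/ (/kl/ is the longest suffix that is a licit onset).
Between /e/ (V4) and /i/ (V5): /mz/ — longest licit onset from the right is /z/, leaving /m/ as coda.
Putting it together: kigt.ti.zugl.klem.zitz.
Syllable 3 is /zugl/: onset /z/, nucleus /u/, coda /gl/.

gl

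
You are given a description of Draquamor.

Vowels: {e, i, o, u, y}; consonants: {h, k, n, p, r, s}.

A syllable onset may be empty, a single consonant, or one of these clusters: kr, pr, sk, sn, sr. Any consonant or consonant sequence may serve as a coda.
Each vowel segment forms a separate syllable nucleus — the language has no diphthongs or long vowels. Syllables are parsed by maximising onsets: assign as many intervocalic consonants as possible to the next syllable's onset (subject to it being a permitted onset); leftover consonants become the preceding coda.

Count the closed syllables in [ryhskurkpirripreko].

3

The vowels are y, u, i, i, e, o — 6 nuclei, so 6 syllables.
σ1/σ2 boundary: cluster /hsk/ — the longest permitted-onset suffix is /sk/; onset = /sk/, preceding coda = /h/.
σ2/σ3 boundary: /rkp/ splits as /rk/ + /p/ (/p/ is the longest suffix that is a licit onset).
σ3/σ4 boundary: /rr/ — longest licit onset from the right is /r/, leaving /r/ as coda.
σ4/σ5 boundary: /pr/ — entire cluster is a permitted onset → onset /pr/, coda ∅.
σ5/σ6 boundary: /k/ is a single consonant, so it becomes the next onset.
Putting it together: ryh.skurk.pir.ri.pre.ko.
Classifying each syllable: /ryh/ (closed), /skurk/ (closed), /pir/ (closed), /ri/ (open), /pre/ (open), /ko/ (open).
Closed syllables: 3.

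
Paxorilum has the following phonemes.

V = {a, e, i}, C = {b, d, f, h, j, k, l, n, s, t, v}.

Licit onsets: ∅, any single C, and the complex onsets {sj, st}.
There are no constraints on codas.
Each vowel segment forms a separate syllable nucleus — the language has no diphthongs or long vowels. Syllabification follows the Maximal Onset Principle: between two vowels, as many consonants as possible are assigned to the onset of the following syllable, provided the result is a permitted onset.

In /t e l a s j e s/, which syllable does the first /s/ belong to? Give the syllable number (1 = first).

3

Vowels present: e, a, e; each is a nucleus, giving 3 syllables.
σ1/σ2 boundary: /l/ → onset of the next syllable (single consonants are always licit onsets).
σ2/σ3 boundary: /sj/ is a licit onset in full, so it all attaches to the next syllable.
Putting it together: te.la.sjes.
The first /s/ is in the onset of syllable 3 (/sjes/).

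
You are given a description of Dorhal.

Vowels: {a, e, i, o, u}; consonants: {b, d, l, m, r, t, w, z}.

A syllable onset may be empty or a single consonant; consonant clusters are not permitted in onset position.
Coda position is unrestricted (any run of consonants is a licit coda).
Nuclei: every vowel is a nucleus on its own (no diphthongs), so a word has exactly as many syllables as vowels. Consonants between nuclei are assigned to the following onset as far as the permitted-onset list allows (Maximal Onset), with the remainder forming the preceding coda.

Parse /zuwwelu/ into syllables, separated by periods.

The vowels are u, e, u — 3 nuclei, so 3 syllables.
Between /u/ (V1) and /e/ (V2): /ww/ splits as /w/ + /w/ (/w/ is the longest suffix that is a licit onset).
Between /e/ (V2) and /u/ (V3): /l/ is a single consonant, so it becomes the next onset.

zuw.we.lu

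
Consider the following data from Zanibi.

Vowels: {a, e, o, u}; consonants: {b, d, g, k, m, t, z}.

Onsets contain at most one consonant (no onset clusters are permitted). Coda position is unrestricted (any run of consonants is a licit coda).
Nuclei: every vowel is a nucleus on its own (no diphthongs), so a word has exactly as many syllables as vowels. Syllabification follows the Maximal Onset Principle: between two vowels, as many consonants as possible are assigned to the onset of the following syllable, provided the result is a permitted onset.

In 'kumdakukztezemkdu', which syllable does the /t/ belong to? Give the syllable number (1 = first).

4

The vowels are u, a, u, e, e, u — 6 nuclei, so 6 syllables.
Between /u/ (V1) and /a/ (V2): /md/ — longest licit onset from the right is /d/, leaving /m/ as coda.
Between /a/ (V2) and /u/ (V3): just /k/ — single C goes to the following onset.
Between /u/ (V3) and /e/ (V4): cluster /kzt/ — the longest permitted-onset suffix is /t/; onset = /t/, preceding coda = /kz/.
Between /e/ (V4) and /e/ (V5): /z/ → onset of the next syllable (single consonants are always licit onsets).
Between /e/ (V5) and /u/ (V6): /mkd/; trying suffixes from longest down, /d/ is the first permitted one, so coda /mk/ | onset /d/.
Result: kum.da.kukz.te.zemk.du.
The /t/ is in the onset of syllable 4 (/te/).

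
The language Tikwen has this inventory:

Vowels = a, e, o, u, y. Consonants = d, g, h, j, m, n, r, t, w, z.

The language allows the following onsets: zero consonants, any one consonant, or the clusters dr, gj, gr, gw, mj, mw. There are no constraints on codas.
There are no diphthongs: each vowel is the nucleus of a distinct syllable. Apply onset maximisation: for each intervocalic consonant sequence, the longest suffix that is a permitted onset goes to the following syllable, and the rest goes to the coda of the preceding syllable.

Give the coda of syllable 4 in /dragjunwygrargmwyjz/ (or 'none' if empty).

rg

The vowels are a, u, y, a, y — 5 nuclei, so 5 syllables.
Between /a/ (V1) and /u/ (V2): /gj/ — entire cluster is a permitted onset → onset /gj/, coda ∅.
Between /u/ (V2) and /y/ (V3): cluster /nw/ — the longest permitted-onset suffix is /w/; onset = /w/, preceding coda = /n/.
Between /y/ (V3) and /a/ (V4): /gr/ — entire cluster is a permitted onset → onset /gr/, coda ∅.
Between /a/ (V4) and /y/ (V5): /rgmw/ splits as /rg/ + /mw/ (/mw/ is the longest suffix that is a licit onset).
Syllabification: dra.gjun.wy.grarg.mwyjz.
Syllable 4 is /grarg/: onset /gr/, nucleus /a/, coda /rg/.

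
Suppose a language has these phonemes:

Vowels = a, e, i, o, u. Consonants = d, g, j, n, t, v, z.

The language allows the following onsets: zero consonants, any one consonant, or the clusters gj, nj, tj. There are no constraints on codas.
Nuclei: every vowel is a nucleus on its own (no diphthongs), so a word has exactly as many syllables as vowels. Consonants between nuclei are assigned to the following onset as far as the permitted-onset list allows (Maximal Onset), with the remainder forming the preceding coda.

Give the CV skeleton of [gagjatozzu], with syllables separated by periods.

Nuclei (vowels): a, a, o, u → 4 syllables.
Between /a/ (V1) and /a/ (V2): cluster /gj/ — /gj/ is itself a permitted onset, so the whole cluster goes right; preceding coda = ∅.
Between /a/ (V2) and /o/ (V3): /t/ → onset of the next syllable (single consonants are always licit onsets).
Between /o/ (V3) and /u/ (V4): /zz/ — longest licit onset from the right is /z/, leaving /z/ as coda.
Result: ga.gja.toz.zu.
Mapping each syllable to C/V: /ga/ → CV, /gja/ → CCV, /toz/ → CVC, /zu/ → CV.

CV.CCV.CVC.CV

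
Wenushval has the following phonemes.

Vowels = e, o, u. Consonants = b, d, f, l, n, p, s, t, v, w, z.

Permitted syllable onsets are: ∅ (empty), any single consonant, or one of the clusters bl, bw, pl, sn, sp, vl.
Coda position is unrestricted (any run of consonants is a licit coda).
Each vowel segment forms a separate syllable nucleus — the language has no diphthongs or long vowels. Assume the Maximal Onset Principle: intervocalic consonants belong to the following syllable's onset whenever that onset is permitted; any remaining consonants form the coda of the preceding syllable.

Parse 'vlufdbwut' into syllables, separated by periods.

The vowels are u, u — 2 nuclei, so 2 syllables.
/u…u/ gap (V1→V2): /fdbw/ — longest licit onset from the right is /bw/, leaving /fd/ as coda.

vlufd.bwut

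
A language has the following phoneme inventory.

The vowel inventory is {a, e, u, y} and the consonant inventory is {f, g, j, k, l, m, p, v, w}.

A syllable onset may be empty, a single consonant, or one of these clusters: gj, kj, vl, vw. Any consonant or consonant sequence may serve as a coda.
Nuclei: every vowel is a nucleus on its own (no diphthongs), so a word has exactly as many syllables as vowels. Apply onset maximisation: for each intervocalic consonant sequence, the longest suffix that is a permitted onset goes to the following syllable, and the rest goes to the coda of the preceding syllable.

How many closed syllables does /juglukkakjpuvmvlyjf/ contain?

Nuclei (vowels): u, u, a, u, y → 5 syllables.
Between /u/ (V1) and /u/ (V2): /gl/; trying suffixes from longest down, /l/ is the first permitted one, so coda /g/ | onset /l/.
Between /u/ (V2) and /a/ (V3): /kk/; trying suffixes from longest down, /k/ is the first permitted one, so coda /k/ | onset /k/.
Between /a/ (V3) and /u/ (V4): cluster /kjp/ — the longest permitted-onset suffix is /p/; onset = /p/, preceding coda = /kj/.
Between /u/ (V4) and /y/ (V5): /vmvl/ splits as /vm/ + /vl/ (/vl/ is the longest suffix that is a licit onset).
Putting it together: jug.luk.kakj.puvm.vlyjf.
Classifying each syllable: /jug/ (closed), /luk/ (closed), /kakj/ (closed), /puvm/ (closed), /vlyjf/ (closed).
Closed syllables: 5.

5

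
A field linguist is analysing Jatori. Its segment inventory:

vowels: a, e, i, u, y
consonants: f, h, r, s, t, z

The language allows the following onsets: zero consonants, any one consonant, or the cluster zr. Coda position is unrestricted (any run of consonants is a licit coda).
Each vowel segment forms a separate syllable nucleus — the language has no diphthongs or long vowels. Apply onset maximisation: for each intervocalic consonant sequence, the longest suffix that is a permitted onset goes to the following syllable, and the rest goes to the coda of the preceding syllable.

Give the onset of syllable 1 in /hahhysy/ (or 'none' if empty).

h

Vowels present: a, y, y; each is a nucleus, giving 3 syllables.
V1 /a/ – V2 /y/: /hh/ splits as /h/ + /h/ (/h/ is the longest suffix that is a licit onset).
V2 /y/ – V3 /y/: /s/ → onset of the next syllable (single consonants are always licit onsets).
So the parse is hah.hy.sy.
Syllable 1 is /hah/: onset /h/, nucleus /a/, coda /h/.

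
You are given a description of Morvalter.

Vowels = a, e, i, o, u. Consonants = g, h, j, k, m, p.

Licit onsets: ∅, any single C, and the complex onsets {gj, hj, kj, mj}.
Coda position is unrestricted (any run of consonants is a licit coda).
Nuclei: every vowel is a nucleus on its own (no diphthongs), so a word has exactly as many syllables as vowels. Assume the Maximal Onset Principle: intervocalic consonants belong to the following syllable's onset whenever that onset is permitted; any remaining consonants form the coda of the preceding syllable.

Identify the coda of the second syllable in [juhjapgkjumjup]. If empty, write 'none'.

The vowels are u, a, u, u — 4 nuclei, so 4 syllables.
V1 /u/ – V2 /a/: cluster /hj/ — /hj/ is itself a permitted onset, so the whole cluster goes right; preceding coda = ∅.
V2 /a/ – V3 /u/: cluster /pgkj/ — the longest permitted-onset suffix is /kj/; onset = /kj/, preceding coda = /pg/.
V3 /u/ – V4 /u/: /mj/ — entire cluster is a permitted onset → onset /mj/, coda ∅.
So the parse is ju.hjapg.kju.mjup.
Syllable 2 is /hjapg/: onset /hj/, nucleus /a/, coda /pg/.

pg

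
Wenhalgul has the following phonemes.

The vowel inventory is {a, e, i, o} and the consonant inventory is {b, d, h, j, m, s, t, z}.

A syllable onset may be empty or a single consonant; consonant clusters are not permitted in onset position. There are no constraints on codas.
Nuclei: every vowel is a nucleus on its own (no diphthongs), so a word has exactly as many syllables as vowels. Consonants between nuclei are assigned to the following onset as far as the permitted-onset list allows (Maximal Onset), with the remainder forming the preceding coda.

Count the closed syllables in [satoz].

The vowels are a, o — 2 nuclei, so 2 syllables.
Between /a/ (V1) and /o/ (V2): /t/ is a single consonant, so it becomes the next onset.
Syllabification: sa.toz.
Classifying each syllable: /sa/ (open), /toz/ (closed).
Closed syllables: 1.

1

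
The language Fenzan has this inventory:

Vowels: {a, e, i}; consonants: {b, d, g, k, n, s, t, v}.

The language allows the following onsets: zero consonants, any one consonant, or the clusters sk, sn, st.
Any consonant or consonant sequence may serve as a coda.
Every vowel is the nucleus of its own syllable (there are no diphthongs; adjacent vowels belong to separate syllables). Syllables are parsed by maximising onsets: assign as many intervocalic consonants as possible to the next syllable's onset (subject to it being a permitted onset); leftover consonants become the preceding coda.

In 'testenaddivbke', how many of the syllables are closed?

The vowels are e, e, a, i, e — 5 nuclei, so 5 syllables.
V1 /e/ – V2 /e/: cluster /st/ — /st/ is itself a permitted onset, so the whole cluster goes right; preceding coda = ∅.
V2 /e/ – V3 /a/: /n/ → onset of the next syllable (single consonants are always licit onsets).
V3 /a/ – V4 /i/: /dd/; trying suffixes from longest down, /d/ is the first permitted one, so coda /d/ | onset /d/.
V4 /i/ – V5 /e/: cluster /vbk/ — the longest permitted-onset suffix is /k/; onset = /k/, preceding coda = /vb/.
Syllabification: te.ste.nad.divb.ke.
Classifying each syllable: /te/ (open), /ste/ (open), /nad/ (closed), /divb/ (closed), /ke/ (open).
Closed syllables: 2.

2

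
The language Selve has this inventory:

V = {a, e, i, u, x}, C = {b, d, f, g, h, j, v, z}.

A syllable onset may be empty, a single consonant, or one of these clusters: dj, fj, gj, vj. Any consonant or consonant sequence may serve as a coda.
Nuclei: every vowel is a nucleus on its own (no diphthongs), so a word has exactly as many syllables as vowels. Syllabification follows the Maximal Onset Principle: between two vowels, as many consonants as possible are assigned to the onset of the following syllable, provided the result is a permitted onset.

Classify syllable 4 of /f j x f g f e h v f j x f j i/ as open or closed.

Vowels present: x, e, x, i; each is a nucleus, giving 4 syllables.
σ1/σ2 boundary: /fgf/ — longest licit onset from the right is /f/, leaving /fg/ as coda.
σ2/σ3 boundary: /hvfj/ splits as /hv/ + /fj/ (/fj/ is the longest suffix that is a licit onset).
σ3/σ4 boundary: /fj/ — entire cluster is a permitted onset → onset /fj/, coda ∅.
Result: fjxfg.fehv.fjx.fji.
Syllable 4 is /fji/; it ends in its nucleus with no coda, so it is open.

open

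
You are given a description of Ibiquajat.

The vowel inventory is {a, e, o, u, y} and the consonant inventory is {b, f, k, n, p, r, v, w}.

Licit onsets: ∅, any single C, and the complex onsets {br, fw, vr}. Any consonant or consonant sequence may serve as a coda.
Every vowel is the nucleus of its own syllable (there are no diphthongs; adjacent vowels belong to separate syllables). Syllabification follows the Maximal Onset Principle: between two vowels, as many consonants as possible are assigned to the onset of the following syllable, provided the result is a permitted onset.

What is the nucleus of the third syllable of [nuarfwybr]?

y

Nuclei (vowels): u, a, y → 3 syllables.
The third nucleus (vowel 3 from the left) is /y/.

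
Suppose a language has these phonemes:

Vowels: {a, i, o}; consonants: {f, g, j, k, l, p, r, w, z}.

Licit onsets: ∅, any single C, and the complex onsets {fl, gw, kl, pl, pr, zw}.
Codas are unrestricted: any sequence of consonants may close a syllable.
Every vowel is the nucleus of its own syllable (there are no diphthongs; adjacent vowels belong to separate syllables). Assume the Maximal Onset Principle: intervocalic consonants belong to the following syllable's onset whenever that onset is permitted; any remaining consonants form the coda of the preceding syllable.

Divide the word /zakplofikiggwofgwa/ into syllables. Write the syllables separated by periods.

zak.plo.fi.kig.gwof.gwa

The vowels are a, o, i, i, o, a — 6 nuclei, so 6 syllables.
/a…o/ gap (V1→V2): /kpl/ splits as /k/ + /pl/ (/pl/ is the longest suffix that is a licit onset).
/o…i/ gap (V2→V3): /f/ → onset of the next syllable (single consonants are always licit onsets).
/i…i/ gap (V3→V4): /k/ → onset of the next syllable (single consonants are always licit onsets).
/i…o/ gap (V4→V5): cluster /ggw/ — the longest permitted-onset suffix is /gw/; onset = /gw/, preceding coda = /g/.
/o…a/ gap (V5→V6): /fgw/; trying suffixes from longest down, /gw/ is the first permitted one, so coda /f/ | onset /gw/.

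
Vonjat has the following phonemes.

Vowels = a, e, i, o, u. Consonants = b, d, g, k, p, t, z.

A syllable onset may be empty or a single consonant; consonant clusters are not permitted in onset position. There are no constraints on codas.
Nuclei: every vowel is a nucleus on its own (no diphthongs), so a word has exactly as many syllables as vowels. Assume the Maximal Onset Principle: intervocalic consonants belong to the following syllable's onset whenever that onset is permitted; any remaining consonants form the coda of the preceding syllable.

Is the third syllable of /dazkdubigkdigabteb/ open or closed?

Vowels present: a, u, i, i, a, e; each is a nucleus, giving 6 syllables.
σ1/σ2 boundary: /zkd/ splits as /zk/ + /d/ (/d/ is the longest suffix that is a licit onset).
σ2/σ3 boundary: /b/ is a single consonant, so it becomes the next onset.
σ3/σ4 boundary: /gkd/; trying suffixes from longest down, /d/ is the first permitted one, so coda /gk/ | onset /d/.
σ4/σ5 boundary: /g/ → onset of the next syllable (single consonants are always licit onsets).
σ5/σ6 boundary: cluster /bt/ — the longest permitted-onset suffix is /t/; onset = /t/, preceding coda = /b/.
Putting it together: dazk.du.bigk.di.gab.teb.
Syllable 3 is /bigk/ with coda /gk/, so it is closed.

closed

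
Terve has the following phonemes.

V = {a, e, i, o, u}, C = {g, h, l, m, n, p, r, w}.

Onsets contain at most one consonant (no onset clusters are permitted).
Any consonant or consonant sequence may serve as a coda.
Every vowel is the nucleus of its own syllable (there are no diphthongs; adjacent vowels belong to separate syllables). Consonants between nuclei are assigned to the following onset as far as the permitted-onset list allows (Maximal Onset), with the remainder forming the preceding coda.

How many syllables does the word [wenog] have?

Nuclei (vowels): e, o → 2 syllables.

2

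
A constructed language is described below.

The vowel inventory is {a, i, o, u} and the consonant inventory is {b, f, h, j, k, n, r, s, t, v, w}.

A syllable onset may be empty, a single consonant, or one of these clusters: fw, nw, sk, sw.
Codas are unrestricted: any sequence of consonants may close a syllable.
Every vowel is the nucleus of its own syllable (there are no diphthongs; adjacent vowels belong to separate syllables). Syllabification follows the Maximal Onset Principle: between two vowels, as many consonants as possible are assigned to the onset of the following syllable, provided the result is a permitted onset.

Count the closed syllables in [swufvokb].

2

The vowels are u, o — 2 nuclei, so 2 syllables.
Between /u/ (V1) and /o/ (V2): /fv/ — longest licit onset from the right is /v/, leaving /f/ as coda.
Syllabification: swuf.vokb.
Classifying each syllable: /swuf/ (closed), /vokb/ (closed).
Closed syllables: 2.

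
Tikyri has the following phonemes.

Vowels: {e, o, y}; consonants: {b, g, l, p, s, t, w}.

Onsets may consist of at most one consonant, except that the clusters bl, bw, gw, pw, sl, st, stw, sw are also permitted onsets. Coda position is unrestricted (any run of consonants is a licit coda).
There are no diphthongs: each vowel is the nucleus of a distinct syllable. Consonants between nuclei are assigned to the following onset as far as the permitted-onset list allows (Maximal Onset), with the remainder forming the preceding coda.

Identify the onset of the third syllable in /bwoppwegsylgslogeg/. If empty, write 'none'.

Vowels present: o, e, y, o, e; each is a nucleus, giving 5 syllables.
V1 /o/ – V2 /e/: /ppw/ splits as /p/ + /pw/ (/pw/ is the longest suffix that is a licit onset).
V2 /e/ – V3 /y/: /gs/; trying suffixes from longest down, /s/ is the first permitted one, so coda /g/ | onset /s/.
V3 /y/ – V4 /o/: /lgsl/ — longest licit onset from the right is /sl/, leaving /lg/ as coda.
V4 /o/ – V5 /e/: just /g/ — single C goes to the following onset.
Syllabification: bwop.pweg.sylg.slo.geg.
Syllable 3 is /sylg/: onset /s/, nucleus /y/, coda /lg/.

s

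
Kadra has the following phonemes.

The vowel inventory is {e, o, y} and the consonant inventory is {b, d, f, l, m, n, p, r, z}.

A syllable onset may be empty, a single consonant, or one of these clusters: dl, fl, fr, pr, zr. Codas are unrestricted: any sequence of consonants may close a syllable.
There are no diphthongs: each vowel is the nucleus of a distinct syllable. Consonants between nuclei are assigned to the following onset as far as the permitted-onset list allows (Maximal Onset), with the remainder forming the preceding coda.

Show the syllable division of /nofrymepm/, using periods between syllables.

The vowels are o, y, e — 3 nuclei, so 3 syllables.
σ1/σ2 boundary: cluster /fr/ — /fr/ is itself a permitted onset, so the whole cluster goes right; preceding coda = ∅.
σ2/σ3 boundary: /m/ → onset of the next syllable (single consonants are always licit onsets).

no.fry.mepm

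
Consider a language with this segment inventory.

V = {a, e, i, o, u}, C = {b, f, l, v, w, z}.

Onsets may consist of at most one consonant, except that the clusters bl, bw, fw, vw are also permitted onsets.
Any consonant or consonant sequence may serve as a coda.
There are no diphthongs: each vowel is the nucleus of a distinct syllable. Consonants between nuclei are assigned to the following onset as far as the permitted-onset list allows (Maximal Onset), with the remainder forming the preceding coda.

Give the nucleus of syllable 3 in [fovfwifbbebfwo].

Vowels present: o, i, e, o; each is a nucleus, giving 4 syllables.
The third nucleus (vowel 3 from the left) is /e/.

e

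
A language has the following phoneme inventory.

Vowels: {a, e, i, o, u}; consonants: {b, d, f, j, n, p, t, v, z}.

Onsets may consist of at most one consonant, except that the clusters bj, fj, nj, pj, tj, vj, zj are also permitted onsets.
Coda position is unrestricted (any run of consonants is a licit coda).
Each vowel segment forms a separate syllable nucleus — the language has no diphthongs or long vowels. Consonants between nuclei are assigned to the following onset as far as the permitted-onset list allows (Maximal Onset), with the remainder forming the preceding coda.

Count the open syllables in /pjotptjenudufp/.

The vowels are o, e, u, u — 4 nuclei, so 4 syllables.
Between /o/ (V1) and /e/ (V2): cluster /tptj/ — the longest permitted-onset suffix is /tj/; onset = /tj/, preceding coda = /tp/.
Between /e/ (V2) and /u/ (V3): /n/ is a single consonant, so it becomes the next onset.
Between /u/ (V3) and /u/ (V4): /d/ is a single consonant, so it becomes the next onset.
Syllabification: pjotp.tje.nu.dufp.
Classifying each syllable: /pjotp/ (closed), /tje/ (open), /nu/ (open), /dufp/ (closed).
Open syllables: 2.

2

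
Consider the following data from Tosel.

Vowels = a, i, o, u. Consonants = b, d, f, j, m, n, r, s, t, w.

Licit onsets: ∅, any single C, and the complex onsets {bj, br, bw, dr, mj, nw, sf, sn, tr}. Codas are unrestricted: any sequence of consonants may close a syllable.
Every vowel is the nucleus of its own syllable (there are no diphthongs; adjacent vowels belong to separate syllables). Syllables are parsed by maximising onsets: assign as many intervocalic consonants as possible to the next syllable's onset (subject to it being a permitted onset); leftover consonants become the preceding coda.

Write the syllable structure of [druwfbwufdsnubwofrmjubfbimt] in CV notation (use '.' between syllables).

Vowels present: u, u, u, o, u, i; each is a nucleus, giving 6 syllables.
V1 /u/ – V2 /u/: cluster /wfbw/ — the longest permitted-onset suffix is /bw/; onset = /bw/, preceding coda = /wf/.
V2 /u/ – V3 /u/: /fdsn/ — longest licit onset from the right is /sn/, leaving /fd/ as coda.
V3 /u/ – V4 /o/: cluster /bw/ — /bw/ is itself a permitted onset, so the whole cluster goes right; preceding coda = ∅.
V4 /o/ – V5 /u/: cluster /frmj/ — the longest permitted-onset suffix is /mj/; onset = /mj/, preceding coda = /fr/.
V5 /u/ – V6 /i/: /bfb/; trying suffixes from longest down, /b/ is the first permitted one, so coda /bf/ | onset /b/.
Putting it together: druwf.bwufd.snu.bwofr.mjubf.bimt.
Mapping each syllable to C/V: /druwf/ → CCVCC, /bwufd/ → CCVCC, /snu/ → CCV, /bwofr/ → CCVCC, /mjubf/ → CCVCC, /bimt/ → CVCC.

CCVCC.CCVCC.CCV.CCVCC.CCVCC.CVCC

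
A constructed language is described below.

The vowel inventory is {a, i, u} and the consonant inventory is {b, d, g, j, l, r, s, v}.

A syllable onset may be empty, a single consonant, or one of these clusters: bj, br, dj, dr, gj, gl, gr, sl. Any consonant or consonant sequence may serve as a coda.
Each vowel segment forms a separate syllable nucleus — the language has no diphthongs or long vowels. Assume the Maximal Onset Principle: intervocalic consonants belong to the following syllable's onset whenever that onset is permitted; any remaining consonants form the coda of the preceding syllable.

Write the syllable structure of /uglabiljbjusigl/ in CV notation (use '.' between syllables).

Nuclei (vowels): u, a, i, u, i → 5 syllables.
/u…a/ gap (V1→V2): /gl/ — entire cluster is a permitted onset → onset /gl/, coda ∅.
/a…i/ gap (V2→V3): just /b/ — single C goes to the following onset.
/i…u/ gap (V3→V4): /ljbj/ — longest licit onset from the right is /bj/, leaving /lj/ as coda.
/u…i/ gap (V4→V5): /s/ → onset of the next syllable (single consonants are always licit onsets).
Syllabification: u.gla.bilj.bju.sigl.
Mapping each syllable to C/V: /u/ → V, /gla/ → CCV, /bilj/ → CVCC, /bju/ → CCV, /sigl/ → CVCC.

V.CCV.CVCC.CCV.CVCC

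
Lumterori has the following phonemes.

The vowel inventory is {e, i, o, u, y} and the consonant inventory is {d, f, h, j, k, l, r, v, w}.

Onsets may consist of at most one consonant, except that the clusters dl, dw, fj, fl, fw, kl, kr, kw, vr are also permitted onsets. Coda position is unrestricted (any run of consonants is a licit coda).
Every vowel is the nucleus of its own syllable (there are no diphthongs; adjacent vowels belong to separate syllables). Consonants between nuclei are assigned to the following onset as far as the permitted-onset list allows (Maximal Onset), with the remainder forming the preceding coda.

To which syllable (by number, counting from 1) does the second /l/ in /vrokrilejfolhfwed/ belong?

4

Vowels present: o, i, e, o, e; each is a nucleus, giving 5 syllables.
V1 /o/ – V2 /i/: /kr/ — entire cluster is a permitted onset → onset /kr/, coda ∅.
V2 /i/ – V3 /e/: /l/ is a single consonant, so it becomes the next onset.
V3 /e/ – V4 /o/: /jf/ splits as /j/ + /f/ (/f/ is the longest suffix that is a licit onset).
V4 /o/ – V5 /e/: cluster /lhfw/ — the longest permitted-onset suffix is /fw/; onset = /fw/, preceding coda = /lh/.
Putting it together: vro.kri.lej.folh.fwed.
The second /l/ is in the coda of syllable 4 (/folh/).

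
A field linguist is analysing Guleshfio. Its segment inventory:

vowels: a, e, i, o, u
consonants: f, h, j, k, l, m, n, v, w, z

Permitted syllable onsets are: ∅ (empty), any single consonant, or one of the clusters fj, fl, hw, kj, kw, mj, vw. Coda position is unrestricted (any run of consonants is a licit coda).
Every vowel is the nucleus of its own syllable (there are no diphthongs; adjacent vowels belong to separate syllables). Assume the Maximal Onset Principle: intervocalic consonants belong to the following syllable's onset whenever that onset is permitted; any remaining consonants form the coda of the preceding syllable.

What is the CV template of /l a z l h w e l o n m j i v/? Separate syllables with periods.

The vowels are a, e, o, i — 4 nuclei, so 4 syllables.
/a…e/ gap (V1→V2): cluster /zlhw/ — the longest permitted-onset suffix is /hw/; onset = /hw/, preceding coda = /zl/.
/e…o/ gap (V2→V3): /l/ → onset of the next syllable (single consonants are always licit onsets).
/o…i/ gap (V3→V4): /nmj/; trying suffixes from longest down, /mj/ is the first permitted one, so coda /n/ | onset /mj/.
So the parse is lazl.hwe.lon.mjiv.
Mapping each syllable to C/V: /lazl/ → CVCC, /hwe/ → CCV, /lon/ → CVC, /mjiv/ → CCVC.

CVCC.CCV.CVC.CCVC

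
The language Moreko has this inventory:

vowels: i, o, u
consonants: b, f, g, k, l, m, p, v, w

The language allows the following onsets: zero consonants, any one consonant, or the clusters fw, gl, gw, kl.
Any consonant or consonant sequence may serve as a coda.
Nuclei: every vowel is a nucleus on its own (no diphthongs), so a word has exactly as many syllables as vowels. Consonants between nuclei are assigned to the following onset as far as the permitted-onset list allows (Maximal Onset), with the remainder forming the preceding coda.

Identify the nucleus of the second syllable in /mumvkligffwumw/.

The vowels are u, i, u — 3 nuclei, so 3 syllables.
The second nucleus (vowel 2 from the left) is /i/.

i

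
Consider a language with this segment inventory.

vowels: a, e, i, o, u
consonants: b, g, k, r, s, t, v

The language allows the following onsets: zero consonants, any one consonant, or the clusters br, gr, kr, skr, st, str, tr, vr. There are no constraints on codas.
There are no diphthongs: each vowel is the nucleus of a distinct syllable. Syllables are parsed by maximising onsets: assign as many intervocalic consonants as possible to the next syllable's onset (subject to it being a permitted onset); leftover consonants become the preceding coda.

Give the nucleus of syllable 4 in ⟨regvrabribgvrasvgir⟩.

a

Vowels present: e, a, i, a, i; each is a nucleus, giving 5 syllables.
The fourth nucleus (vowel 4 from the left) is /a/.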